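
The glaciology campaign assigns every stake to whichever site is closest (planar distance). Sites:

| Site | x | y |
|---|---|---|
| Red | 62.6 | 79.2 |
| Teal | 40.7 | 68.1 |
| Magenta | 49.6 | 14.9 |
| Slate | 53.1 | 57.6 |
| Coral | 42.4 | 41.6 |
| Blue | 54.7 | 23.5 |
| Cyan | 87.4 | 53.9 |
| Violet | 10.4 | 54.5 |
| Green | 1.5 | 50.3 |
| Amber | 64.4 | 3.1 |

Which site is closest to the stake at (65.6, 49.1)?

Squared distances to each site:
Red: 915.010; Teal: 981.010; Magenta: 1425.640; Slate: 228.500; Coral: 594.490; Blue: 774.170; Cyan: 498.280; Violet: 3076.200; Green: 4110.250; Amber: 2117.440.
Minimum at Slate.

Slate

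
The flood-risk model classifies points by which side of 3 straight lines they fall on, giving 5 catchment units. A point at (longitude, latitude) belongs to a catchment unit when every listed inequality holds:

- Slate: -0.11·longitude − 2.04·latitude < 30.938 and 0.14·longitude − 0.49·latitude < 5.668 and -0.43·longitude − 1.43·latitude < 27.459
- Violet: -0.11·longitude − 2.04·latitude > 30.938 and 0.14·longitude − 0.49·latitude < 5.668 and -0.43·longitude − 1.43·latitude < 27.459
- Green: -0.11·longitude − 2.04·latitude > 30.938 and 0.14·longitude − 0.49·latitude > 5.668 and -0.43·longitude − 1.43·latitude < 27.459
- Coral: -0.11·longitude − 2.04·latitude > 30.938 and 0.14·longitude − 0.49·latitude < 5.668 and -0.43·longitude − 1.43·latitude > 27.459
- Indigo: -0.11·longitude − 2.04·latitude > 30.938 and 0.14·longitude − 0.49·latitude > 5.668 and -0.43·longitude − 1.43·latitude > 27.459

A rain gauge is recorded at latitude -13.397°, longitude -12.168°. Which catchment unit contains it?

Slate

-0.11·-12.168 − 2.04·-13.397 = 28.668, which is < 30.938
0.14·-12.168 − 0.49·-13.397 = 4.861, which is < 5.668
-0.43·-12.168 − 1.43·-13.397 = 24.390, which is < 27.459
This sign pattern matches Slate.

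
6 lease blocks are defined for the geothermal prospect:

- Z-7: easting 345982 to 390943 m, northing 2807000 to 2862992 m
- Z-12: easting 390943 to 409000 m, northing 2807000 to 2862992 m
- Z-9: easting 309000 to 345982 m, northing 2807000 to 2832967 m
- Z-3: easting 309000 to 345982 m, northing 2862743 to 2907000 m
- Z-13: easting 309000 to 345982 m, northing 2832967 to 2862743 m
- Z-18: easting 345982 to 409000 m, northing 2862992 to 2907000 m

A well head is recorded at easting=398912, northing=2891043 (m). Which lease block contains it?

The point has easting = 398912 and northing = 2891043.
Only Z-18 satisfies 345982 ≤ easting ≤ 409000 and 2862992 ≤ northing ≤ 2907000.

Z-18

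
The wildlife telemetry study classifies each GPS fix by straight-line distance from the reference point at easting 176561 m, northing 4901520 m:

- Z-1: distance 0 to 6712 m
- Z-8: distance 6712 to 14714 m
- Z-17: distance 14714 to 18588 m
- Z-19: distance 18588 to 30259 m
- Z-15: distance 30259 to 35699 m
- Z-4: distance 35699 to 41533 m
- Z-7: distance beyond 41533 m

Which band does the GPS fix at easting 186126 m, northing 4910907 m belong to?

Distance = √((186126−176561)² + (4910907−4901520)²) = √(91489225.000 + 88115769.000) = 13401.679 m.
6712 ≤ 13401.679 < 14714 → Z-8.

Z-8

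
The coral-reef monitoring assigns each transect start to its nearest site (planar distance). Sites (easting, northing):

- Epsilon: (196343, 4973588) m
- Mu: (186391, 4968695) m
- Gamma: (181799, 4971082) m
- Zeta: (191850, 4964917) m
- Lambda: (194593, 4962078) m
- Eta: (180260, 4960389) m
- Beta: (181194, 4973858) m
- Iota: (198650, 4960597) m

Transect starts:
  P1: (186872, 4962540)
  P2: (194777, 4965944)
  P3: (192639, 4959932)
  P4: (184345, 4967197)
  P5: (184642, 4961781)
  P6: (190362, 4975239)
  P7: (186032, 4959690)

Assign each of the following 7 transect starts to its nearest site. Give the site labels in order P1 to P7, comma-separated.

P1 → Zeta (d²=30430613.00)
P2 → Zeta (d²=9622058.00)
P3 → Lambda (d²=8423432.00)
P4 → Mu (d²=6430120.00)
P5 → Eta (d²=21139588.00)
P6 → Epsilon (d²=38498162.00)
P7 → Eta (d²=33804585.00)

Zeta, Zeta, Lambda, Mu, Eta, Epsilon, Eta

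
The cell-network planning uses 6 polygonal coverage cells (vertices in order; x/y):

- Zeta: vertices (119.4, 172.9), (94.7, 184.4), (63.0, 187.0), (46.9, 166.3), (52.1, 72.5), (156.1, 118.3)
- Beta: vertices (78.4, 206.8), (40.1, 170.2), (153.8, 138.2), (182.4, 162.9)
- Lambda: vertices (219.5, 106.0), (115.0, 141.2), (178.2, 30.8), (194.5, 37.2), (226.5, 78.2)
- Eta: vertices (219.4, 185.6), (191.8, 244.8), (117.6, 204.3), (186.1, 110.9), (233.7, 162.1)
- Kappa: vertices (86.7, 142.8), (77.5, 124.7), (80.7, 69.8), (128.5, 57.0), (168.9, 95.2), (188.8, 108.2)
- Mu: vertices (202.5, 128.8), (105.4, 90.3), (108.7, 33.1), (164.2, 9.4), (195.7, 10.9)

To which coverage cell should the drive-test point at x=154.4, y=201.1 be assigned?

Cast a ray rightward from (154.4, 201.1). For each polygon, the edges (by vertex number in listed order) whose endpoints lie on opposite sides of y = 201.1, where each meets that height, and whether that is right or left of the point:
Zeta: no edge straddles that height → 0 crossings.
Beta: 1–2 at x≈72.44 (left), 4–1 at x≈91.90 (left) → 0 crossings.
Lambda: no edge straddles that height → 0 crossings.
Eta: 1–2 at x≈212.17 (right), 3–4 at x≈119.95 (left) → 1 crossing.
Kappa: no edge straddles that height → 0 crossings.
Mu: no edge straddles that height → 0 crossings.
Only Eta has an odd count, so the point is inside Eta.

Eta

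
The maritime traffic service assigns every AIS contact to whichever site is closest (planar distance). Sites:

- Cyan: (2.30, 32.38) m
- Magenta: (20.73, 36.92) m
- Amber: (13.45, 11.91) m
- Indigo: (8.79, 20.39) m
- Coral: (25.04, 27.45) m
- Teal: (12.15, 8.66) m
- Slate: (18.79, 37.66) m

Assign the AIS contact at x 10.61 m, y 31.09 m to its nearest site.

Cyan

Squared distances to each site:
Cyan: 70.720; Magenta: 136.403; Amber: 375.938; Indigo: 117.802; Coral: 221.475; Teal: 505.476; Slate: 110.077.
Minimum at Cyan.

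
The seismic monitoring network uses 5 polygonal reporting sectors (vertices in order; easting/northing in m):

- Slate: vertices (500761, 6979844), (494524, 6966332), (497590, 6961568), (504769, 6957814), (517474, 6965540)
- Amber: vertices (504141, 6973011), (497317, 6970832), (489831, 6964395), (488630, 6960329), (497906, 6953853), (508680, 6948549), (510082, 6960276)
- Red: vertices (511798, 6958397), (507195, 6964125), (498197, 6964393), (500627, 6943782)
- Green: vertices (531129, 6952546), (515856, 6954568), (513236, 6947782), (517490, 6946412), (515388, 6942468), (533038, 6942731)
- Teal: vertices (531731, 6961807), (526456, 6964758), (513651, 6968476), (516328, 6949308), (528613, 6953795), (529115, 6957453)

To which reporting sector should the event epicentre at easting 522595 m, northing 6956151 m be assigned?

Cast a ray rightward from (522595, 6956151). For each polygon, the edges (by vertex number in listed order) whose endpoints lie on opposite sides of northing = 6956151, where each meets that height, and whether that is right or left of the point:
Slate: no edge straddles that height → 0 crossings.
Amber: 4–5 at easting≈494614.4 (left), 6–7 at easting≈509588.8 (left) → 0 crossings.
Red: 3–4 at easting≈499168.7 (left), 4–1 at easting≈510081.3 (left) → 0 crossings.
Green: no edge straddles that height → 0 crossings.
Teal: 3–4 at easting≈515372.3 (left), 5–6 at easting≈528936.3 (right) → 1 crossing.
Only Teal has an odd count, so the point is inside Teal.

Teal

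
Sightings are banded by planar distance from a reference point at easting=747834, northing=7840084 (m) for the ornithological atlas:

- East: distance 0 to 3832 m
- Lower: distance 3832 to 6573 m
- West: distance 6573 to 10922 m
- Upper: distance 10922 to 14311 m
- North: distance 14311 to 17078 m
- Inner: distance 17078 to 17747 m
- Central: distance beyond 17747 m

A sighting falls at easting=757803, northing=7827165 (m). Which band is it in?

Distance = √((757803−747834)² + (7827165−7840084)²) = √(99380961.000 + 166900561.000) = 16318.135 m.
14311 ≤ 16318.135 < 17078 → North.

North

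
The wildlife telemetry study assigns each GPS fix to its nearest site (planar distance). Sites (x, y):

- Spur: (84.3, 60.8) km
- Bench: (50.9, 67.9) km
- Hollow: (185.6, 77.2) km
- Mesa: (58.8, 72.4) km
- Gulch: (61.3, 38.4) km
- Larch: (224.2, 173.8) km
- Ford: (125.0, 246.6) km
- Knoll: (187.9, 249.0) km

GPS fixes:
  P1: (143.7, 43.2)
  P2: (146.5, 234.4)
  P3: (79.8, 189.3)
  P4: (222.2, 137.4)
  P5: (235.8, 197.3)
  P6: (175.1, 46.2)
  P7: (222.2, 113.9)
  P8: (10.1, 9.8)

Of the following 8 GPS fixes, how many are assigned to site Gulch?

1

P1 → Hollow
P2 → Ford
P3 → Ford
P4 → Larch
P5 → Larch
P6 → Hollow
P7 → Hollow
P8 → Gulch
1 of the 8 goes to Gulch.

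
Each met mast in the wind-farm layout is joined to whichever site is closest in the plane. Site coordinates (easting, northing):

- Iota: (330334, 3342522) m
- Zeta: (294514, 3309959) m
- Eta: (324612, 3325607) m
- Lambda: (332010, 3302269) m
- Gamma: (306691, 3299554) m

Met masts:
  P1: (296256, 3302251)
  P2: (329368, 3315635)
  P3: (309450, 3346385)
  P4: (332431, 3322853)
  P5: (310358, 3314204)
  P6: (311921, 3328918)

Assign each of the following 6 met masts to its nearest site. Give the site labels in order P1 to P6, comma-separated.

P1 → Zeta (d²=62447828.00)
P2 → Eta (d²=122060320.00)
P3 → Iota (d²=451064225.00)
P4 → Eta (d²=68721277.00)
P5 → Gamma (d²=228069389.00)
P6 → Eta (d²=172024202.00)

Zeta, Eta, Iota, Eta, Gamma, Eta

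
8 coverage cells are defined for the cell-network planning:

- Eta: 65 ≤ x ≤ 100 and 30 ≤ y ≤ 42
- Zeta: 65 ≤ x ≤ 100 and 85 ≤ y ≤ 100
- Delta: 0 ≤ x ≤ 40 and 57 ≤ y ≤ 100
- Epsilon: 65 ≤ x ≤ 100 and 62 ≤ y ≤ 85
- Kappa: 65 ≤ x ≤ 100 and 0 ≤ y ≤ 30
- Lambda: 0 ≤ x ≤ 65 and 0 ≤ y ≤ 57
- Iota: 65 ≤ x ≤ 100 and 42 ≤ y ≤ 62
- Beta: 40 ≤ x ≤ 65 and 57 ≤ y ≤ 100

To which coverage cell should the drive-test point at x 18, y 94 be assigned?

The point has x = 18 and y = 94.
Only Delta satisfies 0 ≤ x ≤ 40 and 57 ≤ y ≤ 100.

Delta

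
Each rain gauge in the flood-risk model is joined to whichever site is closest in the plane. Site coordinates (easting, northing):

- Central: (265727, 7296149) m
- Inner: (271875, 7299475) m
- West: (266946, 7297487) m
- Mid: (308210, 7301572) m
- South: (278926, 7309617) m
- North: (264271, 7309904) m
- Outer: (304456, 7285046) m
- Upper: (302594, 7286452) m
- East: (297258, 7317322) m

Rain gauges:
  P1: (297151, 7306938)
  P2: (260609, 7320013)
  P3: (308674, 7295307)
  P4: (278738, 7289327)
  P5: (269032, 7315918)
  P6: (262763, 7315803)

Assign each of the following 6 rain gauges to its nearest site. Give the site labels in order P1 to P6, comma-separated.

East, North, Mid, Inner, North, North

P1 → East (d²=107838905.00)
P2 → North (d²=115602125.00)
P3 → Mid (d²=39465521.00)
P4 → Inner (d²=150082673.00)
P5 → North (d²=58835317.00)
P6 → North (d²=37072265.00)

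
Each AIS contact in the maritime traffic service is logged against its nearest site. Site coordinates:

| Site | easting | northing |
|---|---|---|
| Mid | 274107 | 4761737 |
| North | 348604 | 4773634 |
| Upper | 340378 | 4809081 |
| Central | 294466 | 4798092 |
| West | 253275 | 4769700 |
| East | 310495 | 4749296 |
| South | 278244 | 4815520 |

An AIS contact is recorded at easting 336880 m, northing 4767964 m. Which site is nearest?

North

Squared distances to each site:
Mid: 3979225058.000; North: 169601076.000; Upper: 1702843693.000; Central: 2706643780.000; West: 6992809721.000; East: 1044662449.000; South: 5699753632.000.
Minimum at North.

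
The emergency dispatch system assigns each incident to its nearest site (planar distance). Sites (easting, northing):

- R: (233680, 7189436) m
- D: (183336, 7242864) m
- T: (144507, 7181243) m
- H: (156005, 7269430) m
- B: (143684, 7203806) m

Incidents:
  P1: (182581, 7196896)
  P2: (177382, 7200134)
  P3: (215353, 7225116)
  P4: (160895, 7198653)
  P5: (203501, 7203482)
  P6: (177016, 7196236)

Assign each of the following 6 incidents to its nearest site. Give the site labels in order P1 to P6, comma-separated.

P1 → B (d²=1560724709.00)
P2 → B (d²=1149038788.00)
P3 → D (d²=1340079793.00)
P4 → B (d²=322771930.00)
P5 → R (d²=1108062157.00)
P6 → B (d²=1168327124.00)

B, B, D, B, R, B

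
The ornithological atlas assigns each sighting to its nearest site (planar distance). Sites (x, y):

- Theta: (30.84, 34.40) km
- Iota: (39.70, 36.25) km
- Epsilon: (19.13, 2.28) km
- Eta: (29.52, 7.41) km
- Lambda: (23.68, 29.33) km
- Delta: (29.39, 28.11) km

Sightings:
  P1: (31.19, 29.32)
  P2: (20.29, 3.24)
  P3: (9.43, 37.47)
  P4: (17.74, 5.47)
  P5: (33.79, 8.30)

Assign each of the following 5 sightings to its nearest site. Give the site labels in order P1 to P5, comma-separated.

P1 → Delta (d²=4.70)
P2 → Epsilon (d²=2.27)
P3 → Lambda (d²=269.32)
P4 → Epsilon (d²=12.11)
P5 → Eta (d²=19.02)

Delta, Epsilon, Lambda, Epsilon, Eta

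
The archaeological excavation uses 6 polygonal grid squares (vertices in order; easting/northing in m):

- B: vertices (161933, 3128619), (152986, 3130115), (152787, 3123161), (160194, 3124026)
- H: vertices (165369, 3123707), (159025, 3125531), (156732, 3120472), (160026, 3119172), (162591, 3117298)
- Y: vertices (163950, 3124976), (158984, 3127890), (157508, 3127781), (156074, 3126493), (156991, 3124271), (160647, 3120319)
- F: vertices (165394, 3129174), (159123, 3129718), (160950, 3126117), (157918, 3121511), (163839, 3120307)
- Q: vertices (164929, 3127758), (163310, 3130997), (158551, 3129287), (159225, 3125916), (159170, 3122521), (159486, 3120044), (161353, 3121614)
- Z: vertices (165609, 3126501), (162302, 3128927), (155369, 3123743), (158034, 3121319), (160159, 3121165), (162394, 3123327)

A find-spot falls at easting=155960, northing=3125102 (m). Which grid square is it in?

B

Cast a ray rightward from (155960, 3125102). For each polygon, the edges (by vertex number in listed order) whose endpoints lie on opposite sides of northing = 3125102, where each meets that height, and whether that is right or left of the point:
B: 2–3 at easting≈152842.5 (left), 4–1 at easting≈160601.4 (right) → 1 crossing.
H: 1–2 at easting≈160517.1 (right), 2–3 at easting≈158830.6 (right) → 2 crossings.
Y: 1–2 at easting≈163735.3 (right), 4–5 at easting≈156648.1 (right) → 2 crossings.
F: 3–4 at easting≈160281.9 (right), 5–1 at easting≈164679.9 (right) → 2 crossings.
Q: 4–5 at easting≈159211.8 (right), 7–1 at easting≈163383.1 (right) → 2 crossings.
Z: 2–3 at easting≈157186.5 (right), 6–1 at easting≈164191.9 (right) → 2 crossings.
Only B has an odd count, so the point is inside B.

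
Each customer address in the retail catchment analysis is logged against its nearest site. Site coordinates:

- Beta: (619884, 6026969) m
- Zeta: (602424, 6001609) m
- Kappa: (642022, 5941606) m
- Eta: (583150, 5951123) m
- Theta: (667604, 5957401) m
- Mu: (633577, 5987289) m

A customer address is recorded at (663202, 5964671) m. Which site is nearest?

Theta

Squared distances to each site:
Beta: 5757489928.000; Zeta: 5058381128.000; Kappa: 980586625.000; Eta: 6591871008.000; Theta: 72230504.000; Mu: 1389214549.000.
Minimum at Theta.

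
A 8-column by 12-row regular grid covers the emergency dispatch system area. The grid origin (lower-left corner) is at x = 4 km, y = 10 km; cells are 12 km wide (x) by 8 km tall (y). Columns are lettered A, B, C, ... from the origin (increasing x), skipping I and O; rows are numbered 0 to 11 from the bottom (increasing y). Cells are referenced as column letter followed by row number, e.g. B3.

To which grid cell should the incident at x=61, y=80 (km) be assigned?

Column index: ⌊(61 − 4) / 12⌋ = ⌊4.750⌋ = 4 → column E
Row offset from origin: ⌊(80 − 10) / 8⌋ = ⌊8.750⌋ = 8 → row 8

E8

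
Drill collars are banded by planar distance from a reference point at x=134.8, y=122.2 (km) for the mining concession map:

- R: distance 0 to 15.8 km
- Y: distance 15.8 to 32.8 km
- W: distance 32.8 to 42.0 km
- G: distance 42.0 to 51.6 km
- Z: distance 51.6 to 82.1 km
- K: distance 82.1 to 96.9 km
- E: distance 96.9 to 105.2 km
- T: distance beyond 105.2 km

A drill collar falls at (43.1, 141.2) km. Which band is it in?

K

Distance = √((43.1−134.8)² + (141.2−122.2)²) = √(8408.890 + 361.000) = 93.648 km.
82.1 ≤ 93.648 < 96.9 → K.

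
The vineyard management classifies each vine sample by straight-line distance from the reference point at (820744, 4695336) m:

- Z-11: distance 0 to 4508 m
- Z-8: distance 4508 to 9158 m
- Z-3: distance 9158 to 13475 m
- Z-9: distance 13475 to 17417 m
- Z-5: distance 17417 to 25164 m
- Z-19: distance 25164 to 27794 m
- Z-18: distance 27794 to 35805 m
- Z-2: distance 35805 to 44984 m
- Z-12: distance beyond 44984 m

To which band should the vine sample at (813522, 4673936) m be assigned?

Z-5

Distance = √((813522−820744)² + (4673936−4695336)²) = √(52157284.000 + 457960000.000) = 22585.776 m.
17417 ≤ 22585.776 < 25164 → Z-5.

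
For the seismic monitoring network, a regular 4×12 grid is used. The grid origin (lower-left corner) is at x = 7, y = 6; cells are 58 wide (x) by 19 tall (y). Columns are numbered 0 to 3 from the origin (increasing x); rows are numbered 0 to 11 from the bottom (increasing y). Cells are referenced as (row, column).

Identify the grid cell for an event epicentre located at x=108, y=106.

(5, 1)

Column index: ⌊(108 − 7) / 58⌋ = ⌊1.741⌋ = 1
Row offset from origin: ⌊(106 − 6) / 19⌋ = ⌊5.263⌋ = 5 → row 5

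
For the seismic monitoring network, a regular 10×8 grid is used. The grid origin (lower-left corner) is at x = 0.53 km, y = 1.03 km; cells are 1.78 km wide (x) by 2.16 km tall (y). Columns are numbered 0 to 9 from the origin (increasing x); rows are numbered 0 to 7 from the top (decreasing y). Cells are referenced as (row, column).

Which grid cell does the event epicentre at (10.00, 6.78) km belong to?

(5, 5)

Column index: ⌊(10.00 − 0.53) / 1.78⌋ = ⌊5.320⌋ = 5
Row offset from origin: ⌊(6.78 − 1.03) / 2.16⌋ = ⌊2.662⌋ = 2 → row 5 (counted from top)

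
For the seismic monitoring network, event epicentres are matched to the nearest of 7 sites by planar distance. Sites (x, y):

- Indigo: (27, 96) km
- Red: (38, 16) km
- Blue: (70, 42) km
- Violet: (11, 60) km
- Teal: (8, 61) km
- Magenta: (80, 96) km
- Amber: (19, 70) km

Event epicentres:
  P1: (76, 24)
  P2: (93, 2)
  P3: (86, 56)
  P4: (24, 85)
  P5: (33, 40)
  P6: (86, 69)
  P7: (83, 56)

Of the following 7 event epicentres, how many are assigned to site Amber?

P1 → Blue
P2 → Blue
P3 → Blue
P4 → Indigo
P5 → Red
P6 → Magenta
P7 → Blue
0 of the 7 go to Amber.

0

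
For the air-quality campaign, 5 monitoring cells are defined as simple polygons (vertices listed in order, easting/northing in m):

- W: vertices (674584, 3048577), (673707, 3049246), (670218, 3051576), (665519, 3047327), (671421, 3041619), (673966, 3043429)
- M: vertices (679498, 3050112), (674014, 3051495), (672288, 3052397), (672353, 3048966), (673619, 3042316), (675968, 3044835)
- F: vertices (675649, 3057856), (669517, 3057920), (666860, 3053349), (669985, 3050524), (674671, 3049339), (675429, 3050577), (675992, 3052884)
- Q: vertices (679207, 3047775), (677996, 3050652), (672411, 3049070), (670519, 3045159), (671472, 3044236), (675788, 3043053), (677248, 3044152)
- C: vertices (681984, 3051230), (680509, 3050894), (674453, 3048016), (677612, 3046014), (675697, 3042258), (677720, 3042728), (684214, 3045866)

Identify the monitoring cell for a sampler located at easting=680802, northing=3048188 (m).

Cast a ray rightward from (680802, 3048188). For each polygon, the edges (by vertex number in listed order) whose endpoints lie on opposite sides of northing = 3048188, where each meets that height, and whether that is right or left of the point:
W: 3–4 at easting≈666471.2 (left), 6–1 at easting≈674537.3 (left) → 0 crossings.
M: 4–5 at easting≈672501.1 (left), 6–1 at easting≈678211.0 (left) → 0 crossings.
F: no edge straddles that height → 0 crossings.
Q: 1–2 at easting≈679033.2 (left), 3–4 at easting≈671984.3 (left) → 0 crossings.
C: 2–3 at easting≈674814.9 (left), 7–1 at easting≈683248.7 (right) → 1 crossing.
Only C has an odd count, so the point is inside C.

C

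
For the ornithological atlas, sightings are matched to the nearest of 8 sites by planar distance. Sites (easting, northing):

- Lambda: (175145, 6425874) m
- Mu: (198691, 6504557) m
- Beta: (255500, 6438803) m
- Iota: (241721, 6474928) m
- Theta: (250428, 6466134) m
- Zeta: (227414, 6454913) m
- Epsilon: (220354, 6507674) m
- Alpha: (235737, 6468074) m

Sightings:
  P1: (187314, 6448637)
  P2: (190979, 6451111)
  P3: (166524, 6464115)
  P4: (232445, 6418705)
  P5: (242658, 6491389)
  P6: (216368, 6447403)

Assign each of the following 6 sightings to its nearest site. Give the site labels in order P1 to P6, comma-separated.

Lambda, Lambda, Lambda, Beta, Iota, Zeta

P1 → Lambda (d²=666238730.00)
P2 → Lambda (d²=887621725.00)
P3 → Lambda (d²=1536695722.00)
P4 → Beta (d²=935462629.00)
P5 → Iota (d²=271842490.00)
P6 → Zeta (d²=178414216.00)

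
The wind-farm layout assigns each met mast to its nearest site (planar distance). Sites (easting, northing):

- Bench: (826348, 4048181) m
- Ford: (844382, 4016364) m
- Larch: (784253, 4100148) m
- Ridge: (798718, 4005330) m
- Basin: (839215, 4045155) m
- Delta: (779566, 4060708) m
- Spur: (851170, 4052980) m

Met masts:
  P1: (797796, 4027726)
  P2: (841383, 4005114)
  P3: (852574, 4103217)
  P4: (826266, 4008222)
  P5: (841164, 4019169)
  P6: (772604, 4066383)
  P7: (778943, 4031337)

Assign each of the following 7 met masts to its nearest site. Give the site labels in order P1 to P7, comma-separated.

Ridge, Ford, Spur, Ford, Ford, Delta, Delta

P1 → Ridge (d²=502430900.00)
P2 → Ford (d²=135556501.00)
P3 → Spur (d²=2525727385.00)
P4 → Ford (d²=394481620.00)
P5 → Ford (d²=18223549.00)
P6 → Delta (d²=80675069.00)
P7 → Delta (d²=863043770.00)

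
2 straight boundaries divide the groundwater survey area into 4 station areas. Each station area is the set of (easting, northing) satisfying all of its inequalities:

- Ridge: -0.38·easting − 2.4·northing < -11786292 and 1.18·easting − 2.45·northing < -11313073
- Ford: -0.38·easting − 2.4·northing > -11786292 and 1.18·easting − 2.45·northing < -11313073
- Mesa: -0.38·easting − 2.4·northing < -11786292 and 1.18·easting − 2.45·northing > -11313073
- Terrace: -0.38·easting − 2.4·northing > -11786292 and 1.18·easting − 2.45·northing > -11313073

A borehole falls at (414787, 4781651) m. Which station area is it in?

-0.38·414787 − 2.4·4781651 = -11633581.460, which is > -11786292
1.18·414787 − 2.45·4781651 = -11225596.290, which is > -11313073
This sign pattern matches Terrace.

Terrace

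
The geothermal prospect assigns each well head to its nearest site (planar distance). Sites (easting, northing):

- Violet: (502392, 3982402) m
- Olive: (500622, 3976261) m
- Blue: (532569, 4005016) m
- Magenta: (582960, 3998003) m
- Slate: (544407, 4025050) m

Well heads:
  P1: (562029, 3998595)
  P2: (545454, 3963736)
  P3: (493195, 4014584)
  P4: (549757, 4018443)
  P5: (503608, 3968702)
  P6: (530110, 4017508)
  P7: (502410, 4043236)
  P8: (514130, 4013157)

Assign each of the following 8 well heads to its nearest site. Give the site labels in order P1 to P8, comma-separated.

Magenta, Blue, Violet, Slate, Olive, Blue, Slate, Blue

P1 → Magenta (d²=438457225.00)
P2 → Blue (d²=1870061625.00)
P3 → Violet (d²=1120265933.00)
P4 → Slate (d²=72274949.00)
P5 → Olive (d²=66054677.00)
P6 → Blue (d²=162096745.00)
P7 → Slate (d²=2094478605.00)
P8 → Blue (d²=406272602.00)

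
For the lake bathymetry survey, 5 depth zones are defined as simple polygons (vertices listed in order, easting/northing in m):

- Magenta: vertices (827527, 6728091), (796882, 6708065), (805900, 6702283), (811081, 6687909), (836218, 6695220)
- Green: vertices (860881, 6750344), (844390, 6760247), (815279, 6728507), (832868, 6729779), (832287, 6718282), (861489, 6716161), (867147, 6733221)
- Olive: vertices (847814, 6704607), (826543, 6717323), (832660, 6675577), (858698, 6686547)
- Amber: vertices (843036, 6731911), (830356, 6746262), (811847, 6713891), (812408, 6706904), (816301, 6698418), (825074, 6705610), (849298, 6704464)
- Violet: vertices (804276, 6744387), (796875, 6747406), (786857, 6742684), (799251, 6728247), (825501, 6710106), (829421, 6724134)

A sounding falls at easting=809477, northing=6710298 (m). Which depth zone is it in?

Cast a ray rightward from (809477, 6710298). For each polygon, the edges (by vertex number in listed order) whose endpoints lie on opposite sides of northing = 6710298, where each meets that height, and whether that is right or left of the point:
Magenta: 1–2 at easting≈800299.1 (left), 5–1 at easting≈832231.4 (right) → 1 crossing.
Green: no edge straddles that height → 0 crossings.
Olive: 1–2 at easting≈838294.2 (right), 2–3 at easting≈827572.4 (right) → 2 crossings.
Amber: 3–4 at easting≈812135.5 (right), 7–1 at easting≈847967.0 (right) → 2 crossings.
Violet: 4–5 at easting≈825223.2 (right), 5–6 at easting≈825554.7 (right) → 2 crossings.
Only Magenta has an odd count, so the point is inside Magenta.

Magenta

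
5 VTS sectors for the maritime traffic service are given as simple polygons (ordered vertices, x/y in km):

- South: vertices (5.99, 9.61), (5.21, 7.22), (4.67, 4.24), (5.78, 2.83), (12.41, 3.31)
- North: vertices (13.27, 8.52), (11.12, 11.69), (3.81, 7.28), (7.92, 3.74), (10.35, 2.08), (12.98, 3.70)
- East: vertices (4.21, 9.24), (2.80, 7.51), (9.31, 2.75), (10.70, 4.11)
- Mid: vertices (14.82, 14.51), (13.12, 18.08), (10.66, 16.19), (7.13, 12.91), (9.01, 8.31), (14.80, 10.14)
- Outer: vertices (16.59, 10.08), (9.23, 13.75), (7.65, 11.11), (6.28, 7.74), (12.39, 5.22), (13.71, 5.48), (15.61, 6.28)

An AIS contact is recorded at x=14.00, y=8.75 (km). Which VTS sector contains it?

Outer

Cast a ray rightward from (14.00, 8.75). For each polygon, the edges (by vertex number in listed order) whose endpoints lie on opposite sides of y = 8.75, where each meets that height, and whether that is right or left of the point:
South: 1–2 at x≈5.709 (left), 5–1 at x≈6.866 (left) → 0 crossings.
North: 1–2 at x≈13.114 (left), 2–3 at x≈6.247 (left) → 0 crossings.
East: 1–2 at x≈3.811 (left), 4–1 at x≈4.830 (left) → 0 crossings.
Mid: 4–5 at x≈8.830 (left), 5–6 at x≈10.402 (left) → 0 crossings.
Outer: 3–4 at x≈6.691 (left), 7–1 at x≈16.247 (right) → 1 crossing.
Only Outer has an odd count, so the point is inside Outer.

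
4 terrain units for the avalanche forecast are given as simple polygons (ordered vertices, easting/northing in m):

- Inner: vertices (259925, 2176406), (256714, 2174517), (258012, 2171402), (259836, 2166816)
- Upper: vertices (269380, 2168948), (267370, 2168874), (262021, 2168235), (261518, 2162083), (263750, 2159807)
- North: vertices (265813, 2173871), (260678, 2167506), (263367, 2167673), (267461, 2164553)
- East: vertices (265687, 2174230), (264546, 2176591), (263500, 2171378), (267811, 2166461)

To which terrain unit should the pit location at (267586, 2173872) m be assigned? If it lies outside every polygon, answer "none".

none

Cast a ray rightward from (267586, 2173872). For each polygon, the edges (by vertex number in listed order) whose endpoints lie on opposite sides of northing = 2173872, where each meets that height, and whether that is right or left of the point:
Inner: 2–3 at easting≈256982.8 (left), 4–1 at easting≈259901.5 (left) → 0 crossings.
Upper: no edge straddles that height → 0 crossings.
North: no edge straddles that height → 0 crossings.
East: 2–3 at easting≈264000.4 (left), 4–1 at easting≈265784.9 (left) → 0 crossings.
All counts are even, so the point lies outside every listed polygon.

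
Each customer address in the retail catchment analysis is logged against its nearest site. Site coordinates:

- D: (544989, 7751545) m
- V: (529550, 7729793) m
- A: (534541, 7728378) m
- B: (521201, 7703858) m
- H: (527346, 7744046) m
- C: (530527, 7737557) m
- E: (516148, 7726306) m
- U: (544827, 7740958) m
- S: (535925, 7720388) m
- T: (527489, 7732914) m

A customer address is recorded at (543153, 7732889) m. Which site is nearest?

U

Squared distances to each site:
D: 351417232.000; V: 194626825.000; A: 94515665.000; B: 1324689265.000; H: 374339898.000; C: 181206100.000; E: 772605914.000; U: 67911037.000; S: 208518985.000; T: 245361521.000.
Minimum at U.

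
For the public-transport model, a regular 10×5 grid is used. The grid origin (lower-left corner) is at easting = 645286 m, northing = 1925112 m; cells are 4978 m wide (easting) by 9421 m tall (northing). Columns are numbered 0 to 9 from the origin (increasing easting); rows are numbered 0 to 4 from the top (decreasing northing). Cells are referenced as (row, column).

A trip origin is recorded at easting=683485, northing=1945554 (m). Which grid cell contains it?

Column index: ⌊(683485 − 645286) / 4978⌋ = ⌊7.674⌋ = 7
Row offset from origin: ⌊(1945554 − 1925112) / 9421⌋ = ⌊2.170⌋ = 2 → row 2 (counted from top)

(2, 7)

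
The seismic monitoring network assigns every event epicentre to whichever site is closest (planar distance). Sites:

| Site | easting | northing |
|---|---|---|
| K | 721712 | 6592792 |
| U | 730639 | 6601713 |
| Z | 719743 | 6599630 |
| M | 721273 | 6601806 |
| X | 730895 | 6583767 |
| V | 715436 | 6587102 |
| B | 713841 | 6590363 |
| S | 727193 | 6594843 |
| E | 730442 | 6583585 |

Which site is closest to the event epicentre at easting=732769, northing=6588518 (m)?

Squared distances to each site:
K: 140524325.000; U: 178644925.000; Z: 293153220.000; M: 308728960.000; X: 26083877.000; V: 302437945.000; B: 361673209.000; S: 71097401.000; E: 29749418.000.
Minimum at X.

X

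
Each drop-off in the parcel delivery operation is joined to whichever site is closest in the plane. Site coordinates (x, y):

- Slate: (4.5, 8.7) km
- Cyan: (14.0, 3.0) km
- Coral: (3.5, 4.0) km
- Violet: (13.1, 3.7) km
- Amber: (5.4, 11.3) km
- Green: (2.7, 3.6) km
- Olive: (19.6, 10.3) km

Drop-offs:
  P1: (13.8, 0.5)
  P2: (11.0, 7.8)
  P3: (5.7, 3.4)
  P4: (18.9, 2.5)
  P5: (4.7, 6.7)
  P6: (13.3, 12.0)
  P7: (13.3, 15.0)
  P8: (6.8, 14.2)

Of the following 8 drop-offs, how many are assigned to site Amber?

P1 → Cyan
P2 → Violet
P3 → Coral
P4 → Cyan
P5 → Slate
P6 → Olive
P7 → Olive
P8 → Amber
1 of the 8 goes to Amber.

1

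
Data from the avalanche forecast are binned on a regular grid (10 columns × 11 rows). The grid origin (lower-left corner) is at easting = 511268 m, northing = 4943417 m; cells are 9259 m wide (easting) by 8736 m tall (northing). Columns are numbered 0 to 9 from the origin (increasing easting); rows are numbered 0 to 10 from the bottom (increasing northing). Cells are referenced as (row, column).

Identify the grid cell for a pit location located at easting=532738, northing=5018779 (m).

Column index: ⌊(532738 − 511268) / 9259⌋ = ⌊2.319⌋ = 2
Row offset from origin: ⌊(5018779 − 4943417) / 8736⌋ = ⌊8.627⌋ = 8 → row 8

(8, 2)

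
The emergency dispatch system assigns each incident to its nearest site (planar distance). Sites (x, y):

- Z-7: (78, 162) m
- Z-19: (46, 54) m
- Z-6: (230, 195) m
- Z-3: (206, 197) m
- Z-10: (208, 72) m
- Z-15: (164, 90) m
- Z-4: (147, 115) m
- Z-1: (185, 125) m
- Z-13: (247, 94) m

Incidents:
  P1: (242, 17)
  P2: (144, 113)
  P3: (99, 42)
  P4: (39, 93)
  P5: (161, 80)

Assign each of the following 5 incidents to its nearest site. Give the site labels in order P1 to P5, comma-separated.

Z-10, Z-4, Z-19, Z-19, Z-15

P1 → Z-10 (d²=4181.00)
P2 → Z-4 (d²=13.00)
P3 → Z-19 (d²=2953.00)
P4 → Z-19 (d²=1570.00)
P5 → Z-15 (d²=109.00)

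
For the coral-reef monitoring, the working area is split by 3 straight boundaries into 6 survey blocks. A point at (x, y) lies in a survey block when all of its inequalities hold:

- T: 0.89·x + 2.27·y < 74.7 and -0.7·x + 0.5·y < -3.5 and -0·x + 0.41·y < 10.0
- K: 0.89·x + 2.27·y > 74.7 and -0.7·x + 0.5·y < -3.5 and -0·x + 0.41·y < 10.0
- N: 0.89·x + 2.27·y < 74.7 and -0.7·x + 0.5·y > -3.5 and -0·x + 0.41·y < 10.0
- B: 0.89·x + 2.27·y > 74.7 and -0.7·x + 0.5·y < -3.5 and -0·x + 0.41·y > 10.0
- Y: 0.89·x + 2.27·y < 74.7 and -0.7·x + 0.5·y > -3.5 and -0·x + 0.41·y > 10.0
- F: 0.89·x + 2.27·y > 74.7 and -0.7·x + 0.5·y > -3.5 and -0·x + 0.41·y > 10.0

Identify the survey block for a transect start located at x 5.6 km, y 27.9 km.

0.89·5.6 + 2.27·27.9 = 68.317, which is < 74.7
-0.7·5.6 + 0.5·27.9 = 10.030, which is > -3.5
-0·5.6 + 0.41·27.9 = 11.439, which is > 10.0
This sign pattern matches Y.

Y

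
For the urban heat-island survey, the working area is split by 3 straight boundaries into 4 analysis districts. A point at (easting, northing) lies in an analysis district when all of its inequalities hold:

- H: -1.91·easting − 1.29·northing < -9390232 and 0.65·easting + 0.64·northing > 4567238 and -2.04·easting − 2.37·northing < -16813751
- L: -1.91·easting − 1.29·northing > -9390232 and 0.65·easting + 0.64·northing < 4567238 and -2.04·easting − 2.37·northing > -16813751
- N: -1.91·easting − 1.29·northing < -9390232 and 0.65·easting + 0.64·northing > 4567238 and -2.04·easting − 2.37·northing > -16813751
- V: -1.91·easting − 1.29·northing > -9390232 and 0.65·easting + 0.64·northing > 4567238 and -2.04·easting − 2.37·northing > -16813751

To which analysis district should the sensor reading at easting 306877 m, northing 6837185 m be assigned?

H

-1.91·306877 − 1.29·6837185 = -9406103.720, which is < -9390232
0.65·306877 + 0.64·6837185 = 4575268.450, which is > 4567238
-2.04·306877 − 2.37·6837185 = -16830157.530, which is < -16813751
This sign pattern matches H.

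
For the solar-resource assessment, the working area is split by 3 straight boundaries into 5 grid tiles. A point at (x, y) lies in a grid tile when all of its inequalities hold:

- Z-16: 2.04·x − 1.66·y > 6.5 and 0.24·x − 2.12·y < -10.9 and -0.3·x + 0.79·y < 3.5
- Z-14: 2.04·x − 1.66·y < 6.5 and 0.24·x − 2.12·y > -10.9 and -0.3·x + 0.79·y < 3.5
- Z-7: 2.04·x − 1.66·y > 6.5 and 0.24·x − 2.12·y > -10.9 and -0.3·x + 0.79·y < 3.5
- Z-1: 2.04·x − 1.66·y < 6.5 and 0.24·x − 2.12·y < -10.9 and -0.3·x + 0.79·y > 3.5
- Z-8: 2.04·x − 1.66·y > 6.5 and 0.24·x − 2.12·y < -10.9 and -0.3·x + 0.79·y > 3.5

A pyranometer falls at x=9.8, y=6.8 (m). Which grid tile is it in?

Z-16

2.04·9.8 − 1.66·6.8 = 8.704, which is > 6.5
0.24·9.8 − 2.12·6.8 = -12.064, which is < -10.9
-0.3·9.8 + 0.79·6.8 = 2.432, which is < 3.5
This sign pattern matches Z-16.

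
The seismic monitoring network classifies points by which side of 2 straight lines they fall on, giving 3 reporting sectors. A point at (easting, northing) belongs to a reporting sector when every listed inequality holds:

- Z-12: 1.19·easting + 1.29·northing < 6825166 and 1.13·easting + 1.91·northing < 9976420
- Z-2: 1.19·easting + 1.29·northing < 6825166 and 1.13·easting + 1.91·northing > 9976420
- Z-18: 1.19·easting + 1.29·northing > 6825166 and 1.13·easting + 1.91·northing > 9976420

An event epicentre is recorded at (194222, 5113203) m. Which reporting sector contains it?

Z-18

1.19·194222 + 1.29·5113203 = 6827156.050, which is > 6825166
1.13·194222 + 1.91·5113203 = 9985688.590, which is > 9976420
This sign pattern matches Z-18.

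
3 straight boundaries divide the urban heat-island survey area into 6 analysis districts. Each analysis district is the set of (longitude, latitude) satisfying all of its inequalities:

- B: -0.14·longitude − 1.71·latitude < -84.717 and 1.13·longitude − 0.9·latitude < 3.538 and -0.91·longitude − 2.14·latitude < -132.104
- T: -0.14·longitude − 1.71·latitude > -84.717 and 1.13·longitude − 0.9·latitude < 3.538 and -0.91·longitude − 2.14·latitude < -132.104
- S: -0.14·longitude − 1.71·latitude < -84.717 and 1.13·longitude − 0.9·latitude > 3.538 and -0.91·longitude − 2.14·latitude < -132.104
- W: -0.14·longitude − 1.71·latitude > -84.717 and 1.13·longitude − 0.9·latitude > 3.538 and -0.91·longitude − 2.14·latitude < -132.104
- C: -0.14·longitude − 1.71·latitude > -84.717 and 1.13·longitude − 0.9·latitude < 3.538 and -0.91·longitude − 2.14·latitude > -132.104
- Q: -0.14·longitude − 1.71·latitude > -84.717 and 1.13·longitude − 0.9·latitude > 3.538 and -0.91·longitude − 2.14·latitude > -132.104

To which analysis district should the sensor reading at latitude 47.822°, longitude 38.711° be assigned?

B

-0.14·38.711 − 1.71·47.822 = -87.195, which is < -84.717
1.13·38.711 − 0.9·47.822 = 0.704, which is < 3.538
-0.91·38.711 − 2.14·47.822 = -137.566, which is < -132.104
This sign pattern matches B.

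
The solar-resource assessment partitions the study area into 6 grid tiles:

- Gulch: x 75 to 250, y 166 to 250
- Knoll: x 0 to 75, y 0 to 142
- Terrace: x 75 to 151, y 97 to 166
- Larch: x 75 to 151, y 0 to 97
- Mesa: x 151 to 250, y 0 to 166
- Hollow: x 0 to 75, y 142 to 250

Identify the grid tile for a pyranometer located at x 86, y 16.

Larch

The point has x = 86 and y = 16.
Only Larch satisfies 75 ≤ x ≤ 151 and 0 ≤ y ≤ 97.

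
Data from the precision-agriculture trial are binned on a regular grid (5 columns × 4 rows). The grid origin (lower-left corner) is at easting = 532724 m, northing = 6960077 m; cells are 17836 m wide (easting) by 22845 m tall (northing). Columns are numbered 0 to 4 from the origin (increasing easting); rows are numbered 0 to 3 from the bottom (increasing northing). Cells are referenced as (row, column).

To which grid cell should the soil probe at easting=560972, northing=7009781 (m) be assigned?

(2, 1)

Column index: ⌊(560972 − 532724) / 17836⌋ = ⌊1.584⌋ = 1
Row offset from origin: ⌊(7009781 − 6960077) / 22845⌋ = ⌊2.176⌋ = 2 → row 2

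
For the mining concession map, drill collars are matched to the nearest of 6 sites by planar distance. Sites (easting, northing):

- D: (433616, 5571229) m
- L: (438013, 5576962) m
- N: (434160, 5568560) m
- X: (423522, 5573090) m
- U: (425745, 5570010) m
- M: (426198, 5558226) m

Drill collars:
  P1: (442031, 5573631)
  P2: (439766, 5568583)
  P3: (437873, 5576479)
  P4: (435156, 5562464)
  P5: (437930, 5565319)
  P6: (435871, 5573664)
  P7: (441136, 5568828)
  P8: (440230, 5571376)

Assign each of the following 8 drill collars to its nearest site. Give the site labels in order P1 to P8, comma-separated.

P1 → L (d²=27239885.00)
P2 → N (d²=31427765.00)
P3 → L (d²=252889.00)
P4 → N (d²=38153232.00)
P5 → N (d²=24716981.00)
P6 → D (d²=11014250.00)
P7 → N (d²=48736400.00)
P8 → L (d²=36118485.00)

L, N, L, N, N, D, N, L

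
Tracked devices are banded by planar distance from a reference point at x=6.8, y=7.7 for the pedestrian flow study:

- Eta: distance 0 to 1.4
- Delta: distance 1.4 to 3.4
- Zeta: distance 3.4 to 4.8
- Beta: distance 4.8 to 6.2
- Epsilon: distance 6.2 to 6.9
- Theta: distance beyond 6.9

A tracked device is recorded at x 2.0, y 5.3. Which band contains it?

Beta

Distance = √((2.0−6.8)² + (5.3−7.7)²) = √(23.040 + 5.760) = 5.367.
4.8 ≤ 5.367 < 6.2 → Beta.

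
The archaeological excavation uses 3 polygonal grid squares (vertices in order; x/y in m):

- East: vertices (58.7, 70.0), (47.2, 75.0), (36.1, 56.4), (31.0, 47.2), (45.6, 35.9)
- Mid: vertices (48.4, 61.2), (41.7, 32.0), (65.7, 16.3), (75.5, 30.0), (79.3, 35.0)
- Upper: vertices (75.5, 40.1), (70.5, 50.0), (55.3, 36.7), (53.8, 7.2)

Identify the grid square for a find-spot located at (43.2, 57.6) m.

Cast a ray rightward from (43.2, 57.6). For each polygon, the edges (by vertex number in listed order) whose endpoints lie on opposite sides of y = 57.6, where each meets that height, and whether that is right or left of the point:
East: 2–3 at x≈36.82 (left), 5–1 at x≈53.94 (right) → 1 crossing.
Mid: 1–2 at x≈47.57 (right), 5–1 at x≈52.65 (right) → 2 crossings.
Upper: no edge straddles that height → 0 crossings.
Only East has an odd count, so the point is inside East.

East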